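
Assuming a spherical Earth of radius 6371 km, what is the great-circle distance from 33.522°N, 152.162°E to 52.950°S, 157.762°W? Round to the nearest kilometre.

10764 km

Δλ = -157.762 − 152.162 = -309.924°; wrapped into (−180°, 180°]: 50.076°.
Δφ = -52.950 − 33.522 = -86.472°.
a = sin²(Δφ/2) + cos φ₁ · cos φ₂ · sin²(Δλ/2) = 0.559201.
c = 2·atan2(√a, √(1−a)) = 1.68948 rad → d = 6371·c ≈ 10763.65 km.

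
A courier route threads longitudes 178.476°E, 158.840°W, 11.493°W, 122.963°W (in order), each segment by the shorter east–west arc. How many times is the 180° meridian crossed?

1

Leg 1: +178.476° → -158.840°, shortest Δλ = 22.684° (east) — crosses 180°.
Leg 2: -158.840° → -11.493°, shortest Δλ = 147.347° (east) — does not cross 180°.
Leg 3: -11.493° → -122.963°, shortest Δλ = -111.47° (west) — does not cross 180°.
Total crossings: 1.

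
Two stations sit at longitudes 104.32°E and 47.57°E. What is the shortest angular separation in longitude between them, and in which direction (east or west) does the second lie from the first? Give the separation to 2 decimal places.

56.75° west

Raw difference: 47.57 − 104.32 = -56.75°.
Normalise into (−180°, 180°]: -56.75° stays -56.75°.
Negative ⇒ the second point lies to the west; separation 56.75°.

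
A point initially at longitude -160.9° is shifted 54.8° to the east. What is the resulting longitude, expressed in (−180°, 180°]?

-106.1°

Start at -160.9°; shift +54.8° → -106.1°.
-106.1° already lies in (−180°, 180°].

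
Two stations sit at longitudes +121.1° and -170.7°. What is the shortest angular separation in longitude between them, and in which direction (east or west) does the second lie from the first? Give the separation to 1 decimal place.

68.2° east

Raw difference: -170.7 − 121.1 = -291.8°.
Normalise into (−180°, 180°]: -291.8° + 360° = 68.2°.
Positive ⇒ the second point lies to the east; separation 68.2°.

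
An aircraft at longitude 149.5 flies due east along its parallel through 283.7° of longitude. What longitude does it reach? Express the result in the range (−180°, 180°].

Start at +149.5°; shift +283.7° → +433.2°.
+433.2° lies outside (−180°, 180°]; subtract 360° → +73.2°.

+73.2°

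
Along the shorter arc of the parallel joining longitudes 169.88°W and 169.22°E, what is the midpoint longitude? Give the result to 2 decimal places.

Signed shortest Δλ from -169.88° to +169.22° is -20.90°.
Midpoint longitude = -169.88° + (-20.90°)/2 = -169.88° − 10.45° = -180.33°.
Normalise into (−180°, 180°]: +179.67°.
(The naïve average (-169.88 + +169.22)/2 = -0.33° is on the wrong side of the globe.)

179.67°E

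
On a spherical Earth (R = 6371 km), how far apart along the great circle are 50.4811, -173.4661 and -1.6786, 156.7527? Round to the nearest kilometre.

Δλ = 156.7527 − -173.4661 = 330.2188°; wrapped into (−180°, 180°]: -29.7812°.
Δφ = -1.6786 − 50.4811 = -52.1597°.
a = sin²(Δφ/2) + cos φ₁ · cos φ₂ · sin²(Δλ/2) = 0.235271.
c = 2·atan2(√a, √(1−a)) = 1.01284 rad → d = 6371·c ≈ 6452.78 km.

6453 km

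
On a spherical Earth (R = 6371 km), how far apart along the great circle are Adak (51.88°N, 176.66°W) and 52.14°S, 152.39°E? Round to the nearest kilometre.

11923 km

Δλ = 152.39 − -176.66 = 329.05°; wrapped into (−180°, 180°]: -30.95°.
Δφ = -52.14 − 51.88 = -104.02°.
a = sin²(Δφ/2) + cos φ₁ · cos φ₂ · sin²(Δλ/2) = 0.648102.
c = 2·atan2(√a, √(1−a)) = 1.87151 rad → d = 6371·c ≈ 11923.41 km.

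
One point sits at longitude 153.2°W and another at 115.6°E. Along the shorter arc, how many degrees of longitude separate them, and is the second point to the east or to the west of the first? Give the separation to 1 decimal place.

Raw difference: 115.6 − -153.2 = 268.8°.
Normalise into (−180°, 180°]: 268.8° − 360° = -91.2°.
Negative ⇒ the second point lies to the west; separation 91.2°.

91.2° west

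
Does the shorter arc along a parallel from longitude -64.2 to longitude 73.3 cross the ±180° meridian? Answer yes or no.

No

Signed shortest Δλ = ((73.3 − -64.2 + 180) mod 360) − 180 = 137.5°.
Going east by 137.5° from -64.2° reaches +73.3° without touching 180°.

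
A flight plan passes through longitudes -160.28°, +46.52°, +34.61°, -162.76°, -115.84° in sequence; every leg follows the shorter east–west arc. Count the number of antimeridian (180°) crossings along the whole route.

2

Leg 1: -160.28° → +46.52°, shortest Δλ = -153.2° (west) — crosses 180°.
Leg 2: +46.52° → +34.61°, shortest Δλ = -11.91° (west) — does not cross 180°.
Leg 3: +34.61° → -162.76°, shortest Δλ = 162.63° (east) — crosses 180°.
Leg 4: -162.76° → -115.84°, shortest Δλ = 46.92° (east) — does not cross 180°.
Total crossings: 2.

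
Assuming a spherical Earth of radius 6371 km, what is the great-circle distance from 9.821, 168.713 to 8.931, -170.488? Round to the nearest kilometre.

Δλ = -170.488 − 168.713 = -339.201°; wrapped into (−180°, 180°]: 20.799°.
Δφ = 8.931 − 9.821 = -0.890°.
a = sin²(Δφ/2) + cos φ₁ · cos φ₂ · sin²(Δλ/2) = 0.031778.
c = 2·atan2(√a, √(1−a)) = 0.35844 rad → d = 6371·c ≈ 2283.63 km.

2284 km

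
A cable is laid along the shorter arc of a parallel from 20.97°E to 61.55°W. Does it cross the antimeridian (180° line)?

No

Signed shortest Δλ = ((-61.55 − 20.97 + 180) mod 360) − 180 = -82.52°.
Going west by 82.52° from +20.97° reaches -61.55° without touching 180°.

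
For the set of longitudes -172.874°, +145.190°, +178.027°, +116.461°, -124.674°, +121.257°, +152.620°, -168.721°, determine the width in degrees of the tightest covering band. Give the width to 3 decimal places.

Sort the longitudes: -172.874°, -168.721°, -124.674°, +116.461°, +121.257°, +145.190°, +152.620°, +178.027°.
Eastward gaps between consecutive values (wrapping around): 4.153°, 44.047°, 241.135°, 4.796°, 23.933°, 7.430°, 25.407°, 9.099°.
Largest gap = 241.135° ⇒ minimal covering band is its complement: 360° − 241.135° = 118.865°.
Band runs from +116.461° eastward to -124.674°, crossing the antimeridian.

118.865°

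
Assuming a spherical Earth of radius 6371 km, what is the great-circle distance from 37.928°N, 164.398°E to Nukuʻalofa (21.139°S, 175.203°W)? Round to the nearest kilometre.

6905 km

Δλ = -175.203 − 164.398 = -339.601°; wrapped into (−180°, 180°]: 20.399°.
Δφ = -21.139 − 37.928 = -59.067°.
a = sin²(Δφ/2) + cos φ₁ · cos φ₂ · sin²(Δλ/2) = 0.266051.
c = 2·atan2(√a, √(1−a)) = 1.08389 rad → d = 6371·c ≈ 6905.44 km.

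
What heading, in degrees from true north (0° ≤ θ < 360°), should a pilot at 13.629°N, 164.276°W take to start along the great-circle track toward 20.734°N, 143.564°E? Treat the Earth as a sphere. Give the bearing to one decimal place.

Δλ = 143.564 − -164.276 = 307.840°; wrapped into (−180°, 180°]: -52.160°.
θ = atan2( sin Δλ · cos φ₂ , cos φ₁ · sin φ₂ − sin φ₁ · cos φ₂ · cos Δλ )
  = atan2(-0.73858, 0.20887) = -74.209° → normalised to [0°, 360°): 285.791°.

285.8°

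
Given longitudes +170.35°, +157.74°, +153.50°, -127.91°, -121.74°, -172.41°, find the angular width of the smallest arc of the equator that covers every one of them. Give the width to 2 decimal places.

Sort the longitudes: -172.41°, -127.91°, -121.74°, +153.50°, +157.74°, +170.35°.
Eastward gaps between consecutive values (wrapping around): 44.50°, 6.17°, 275.24°, 4.24°, 12.61°, 17.24°.
Largest gap = 275.24° ⇒ minimal covering band is its complement: 360° − 275.24° = 84.76°.
Band runs from +153.50° eastward to -121.74°, crossing the antimeridian.

84.76°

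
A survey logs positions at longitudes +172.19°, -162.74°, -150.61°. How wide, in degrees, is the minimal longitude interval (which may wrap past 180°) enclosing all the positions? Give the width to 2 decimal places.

37.20°

Sort the longitudes: -162.74°, -150.61°, +172.19°.
Eastward gaps between consecutive values (wrapping around): 12.13°, 322.80°, 25.07°.
Largest gap = 322.80° ⇒ minimal covering band is its complement: 360° − 322.80° = 37.20°.
Band runs from +172.19° eastward to -150.61°, crossing the antimeridian.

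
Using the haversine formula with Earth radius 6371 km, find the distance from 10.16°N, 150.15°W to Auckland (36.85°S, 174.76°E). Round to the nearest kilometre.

6383 km

Δλ = 174.76 − -150.15 = 324.91°; wrapped into (−180°, 180°]: -35.09°.
Δφ = -36.85 − 10.16 = -47.01°.
a = sin²(Δφ/2) + cos φ₁ · cos φ₂ · sin²(Δλ/2) = 0.230643.
c = 2·atan2(√a, √(1−a)) = 1.00189 rad → d = 6371·c ≈ 6383.02 km.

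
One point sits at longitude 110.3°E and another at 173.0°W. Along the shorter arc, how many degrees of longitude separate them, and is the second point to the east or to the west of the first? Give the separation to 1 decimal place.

Raw difference: -173.0 − 110.3 = -283.3°.
Normalise into (−180°, 180°]: -283.3° + 360° = 76.7°.
Positive ⇒ the second point lies to the east; separation 76.7°.

76.7° east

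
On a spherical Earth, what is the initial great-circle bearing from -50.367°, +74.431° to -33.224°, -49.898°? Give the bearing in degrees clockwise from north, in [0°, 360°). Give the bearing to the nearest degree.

224°

Δλ = -49.898 − 74.431 = -124.329°.
θ = atan2( sin Δλ · cos φ₂ , cos φ₁ · sin φ₂ − sin φ₁ · cos φ₂ · cos Δλ )
  = atan2(-0.69082, -0.71282) = -135.898° → normalised to [0°, 360°): 224.102°.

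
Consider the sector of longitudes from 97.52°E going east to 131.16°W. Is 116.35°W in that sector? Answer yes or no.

No

Band width going east from +97.52° to -131.16°: ((-131.16 − 97.52) mod 360) = 131.32°.
Offset of -116.35° east of the west edge: ((-116.35 − 97.52) mod 360) = 146.13°.
146.13° > 131.32° ⇒ outside.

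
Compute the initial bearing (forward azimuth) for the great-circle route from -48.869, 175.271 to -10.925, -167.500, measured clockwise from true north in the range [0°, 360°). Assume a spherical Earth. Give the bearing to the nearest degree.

Δλ = -167.500 − 175.271 = -342.771°; wrapped into (−180°, 180°]: 17.229°.
θ = atan2( sin Δλ · cos φ₂ , cos φ₁ · sin φ₂ − sin φ₁ · cos φ₂ · cos Δλ )
  = atan2(0.29082, 0.58171) = 26.563° → normalised to [0°, 360°): 26.563°.

27°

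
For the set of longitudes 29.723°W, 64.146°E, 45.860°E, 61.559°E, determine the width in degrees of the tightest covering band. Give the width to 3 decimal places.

93.869°

Sort the longitudes: -29.723°, +45.860°, +61.559°, +64.146°.
Eastward gaps between consecutive values (wrapping around): 75.583°, 15.699°, 2.587°, 266.131°.
Largest gap = 266.131° ⇒ minimal covering band is its complement: 360° − 266.131° = 93.869°.
Band runs from -29.723° eastward to +64.146°.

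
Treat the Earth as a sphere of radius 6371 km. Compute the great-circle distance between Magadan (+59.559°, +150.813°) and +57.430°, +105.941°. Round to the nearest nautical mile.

Δλ = 105.941 − 150.813 = -44.872°.
Δφ = 57.430 − 59.559 = -2.129°.
a = sin²(Δφ/2) + cos φ₁ · cos φ₂ · sin²(Δλ/2) = 0.040073.
c = 2·atan2(√a, √(1−a)) = 0.40309 rad → d = 6371·c ≈ 2568.06 km ≈ 1386.64 nmi.

1387 nmi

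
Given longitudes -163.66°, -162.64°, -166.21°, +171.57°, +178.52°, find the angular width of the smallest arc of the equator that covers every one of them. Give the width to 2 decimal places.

25.79°

Sort the longitudes: -166.21°, -163.66°, -162.64°, +171.57°, +178.52°.
Eastward gaps between consecutive values (wrapping around): 2.55°, 1.02°, 334.21°, 6.95°, 15.27°.
Largest gap = 334.21° ⇒ minimal covering band is its complement: 360° − 334.21° = 25.79°.
Band runs from +171.57° eastward to -162.64°, crossing the antimeridian.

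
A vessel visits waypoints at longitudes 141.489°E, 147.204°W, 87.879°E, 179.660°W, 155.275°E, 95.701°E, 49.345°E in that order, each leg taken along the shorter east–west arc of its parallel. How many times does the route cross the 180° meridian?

Leg 1: +141.489° → -147.204°, shortest Δλ = 71.307° (east) — crosses 180°.
Leg 2: -147.204° → +87.879°, shortest Δλ = -124.917° (west) — crosses 180°.
Leg 3: +87.879° → -179.660°, shortest Δλ = 92.461° (east) — crosses 180°.
Leg 4: -179.660° → +155.275°, shortest Δλ = -25.065° (west) — crosses 180°.
Leg 5: +155.275° → +95.701°, shortest Δλ = -59.574° (west) — does not cross 180°.
Leg 6: +95.701° → +49.345°, shortest Δλ = -46.356° (west) — does not cross 180°.
Total crossings: 4.

4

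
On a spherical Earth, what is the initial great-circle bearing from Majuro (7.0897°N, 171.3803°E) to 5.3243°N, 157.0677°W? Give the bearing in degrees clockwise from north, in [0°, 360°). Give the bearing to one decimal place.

Δλ = -157.0677 − 171.3803 = -328.4480°; wrapped into (−180°, 180°]: 31.5520°.
θ = atan2( sin Δλ · cos φ₂ , cos φ₁ · sin φ₂ − sin φ₁ · cos φ₂ · cos Δλ )
  = atan2(0.52101, -0.01264) = 91.390° → normalised to [0°, 360°): 91.390°.

91.4°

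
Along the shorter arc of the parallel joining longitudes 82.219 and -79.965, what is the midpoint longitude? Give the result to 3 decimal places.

+1.127°

Signed shortest Δλ from +82.219° to -79.965° is -162.184°.
Midpoint longitude = +82.219° + (-162.184°)/2 = +82.219° − 81.092° = +1.127°.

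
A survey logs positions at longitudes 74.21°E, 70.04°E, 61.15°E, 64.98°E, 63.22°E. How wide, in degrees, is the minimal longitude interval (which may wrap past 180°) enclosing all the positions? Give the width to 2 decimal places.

13.06°

Sort the longitudes: +61.15°, +63.22°, +64.98°, +70.04°, +74.21°.
Eastward gaps between consecutive values (wrapping around): 2.07°, 1.76°, 5.06°, 4.17°, 346.94°.
Largest gap = 346.94° ⇒ minimal covering band is its complement: 360° − 346.94° = 13.06°.
Band runs from +61.15° eastward to +74.21°.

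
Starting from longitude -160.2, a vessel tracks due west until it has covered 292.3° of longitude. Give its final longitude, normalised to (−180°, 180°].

-92.5°

Start at -160.2°; shift −292.3° → -452.5°.
-452.5° lies outside (−180°, 180°]; add 360° → -92.5°.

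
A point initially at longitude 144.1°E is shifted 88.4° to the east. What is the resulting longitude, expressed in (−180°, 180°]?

127.5°W

Start at +144.1°; shift +88.4° → +232.5°.
+232.5° lies outside (−180°, 180°]; subtract 360° → -127.5°.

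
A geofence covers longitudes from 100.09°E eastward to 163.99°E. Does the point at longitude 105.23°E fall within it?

Yes

Band width going east from +100.09° to +163.99°: ((163.99 − 100.09) mod 360) = 63.90°.
Offset of +105.23° east of the west edge: ((105.23 − 100.09) mod 360) = 5.14°.
5.14° ≤ 63.90° ⇒ inside.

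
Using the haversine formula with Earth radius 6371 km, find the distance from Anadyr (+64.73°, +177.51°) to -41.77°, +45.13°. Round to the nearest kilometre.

16099 km

Δλ = 45.13 − 177.51 = -132.38°.
Δφ = -41.77 − 64.73 = -106.50°.
a = sin²(Δφ/2) + cos φ₁ · cos φ₂ · sin²(Δλ/2) = 0.908500.
c = 2·atan2(√a, √(1−a)) = 2.52698 rad → d = 6371·c ≈ 16099.42 km.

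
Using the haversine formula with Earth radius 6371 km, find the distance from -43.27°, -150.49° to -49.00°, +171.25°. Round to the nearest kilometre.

Δλ = 171.25 − -150.49 = 321.74°; wrapped into (−180°, 180°]: -38.26°.
Δφ = -49.00 − -43.27 = -5.73°.
a = sin²(Δφ/2) + cos φ₁ · cos φ₂ · sin²(Δλ/2) = 0.053801.
c = 2·atan2(√a, √(1−a)) = 0.46816 rad → d = 6371·c ≈ 2982.67 km.

2983 km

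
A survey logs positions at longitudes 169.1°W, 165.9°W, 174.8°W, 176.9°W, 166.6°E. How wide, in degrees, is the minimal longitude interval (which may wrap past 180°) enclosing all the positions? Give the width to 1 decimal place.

27.5°

Sort the longitudes: -176.9°, -174.8°, -169.1°, -165.9°, +166.6°.
Eastward gaps between consecutive values (wrapping around): 2.1°, 5.7°, 3.2°, 332.5°, 16.5°.
Largest gap = 332.5° ⇒ minimal covering band is its complement: 360° − 332.5° = 27.5°.
Band runs from +166.6° eastward to -165.9°, crossing the antimeridian.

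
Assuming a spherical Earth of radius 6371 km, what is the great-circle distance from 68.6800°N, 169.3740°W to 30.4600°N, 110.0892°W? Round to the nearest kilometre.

5646 km

Δλ = -110.0892 − -169.3740 = 59.2848°.
Δφ = 30.4600 − 68.6800 = -38.2200°.
a = sin²(Δφ/2) + cos φ₁ · cos φ₂ · sin²(Δλ/2) = 0.183841.
c = 2·atan2(√a, √(1−a)) = 0.88625 rad → d = 6371·c ≈ 5646.33 km.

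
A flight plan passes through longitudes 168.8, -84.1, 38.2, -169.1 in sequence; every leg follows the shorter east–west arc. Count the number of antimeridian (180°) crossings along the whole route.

2

Leg 1: +168.8° → -84.1°, shortest Δλ = 107.1° (east) — crosses 180°.
Leg 2: -84.1° → +38.2°, shortest Δλ = 122.3° (east) — does not cross 180°.
Leg 3: +38.2° → -169.1°, shortest Δλ = 152.7° (east) — crosses 180°.
Total crossings: 2.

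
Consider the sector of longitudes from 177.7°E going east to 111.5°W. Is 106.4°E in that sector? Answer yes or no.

No

Band width going east from +177.7° to -111.5°: ((-111.5 − 177.7) mod 360) = 70.8°.
Offset of +106.4° east of the west edge: ((106.4 − 177.7) mod 360) = 288.7°.
288.7° > 70.8° ⇒ outside.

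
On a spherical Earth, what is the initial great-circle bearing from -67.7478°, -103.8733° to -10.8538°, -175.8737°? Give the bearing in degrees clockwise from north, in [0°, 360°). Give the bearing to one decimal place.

282.6°

Δλ = -175.8737 − -103.8733 = -72.0004°.
θ = atan2( sin Δλ · cos φ₂ , cos φ₁ · sin φ₂ − sin φ₁ · cos φ₂ · cos Δλ )
  = atan2(-0.93405, 0.20957) = -77.354° → normalised to [0°, 360°): 282.646°.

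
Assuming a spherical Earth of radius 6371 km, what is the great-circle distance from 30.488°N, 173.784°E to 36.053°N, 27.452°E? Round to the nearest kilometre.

11824 km

Δλ = 27.452 − 173.784 = -146.332°.
Δφ = 36.053 − 30.488 = 5.565°.
a = sin²(Δφ/2) + cos φ₁ · cos φ₂ · sin²(Δλ/2) = 0.640616.
c = 2·atan2(√a, √(1−a)) = 1.85587 rad → d = 6371·c ≈ 11823.78 km.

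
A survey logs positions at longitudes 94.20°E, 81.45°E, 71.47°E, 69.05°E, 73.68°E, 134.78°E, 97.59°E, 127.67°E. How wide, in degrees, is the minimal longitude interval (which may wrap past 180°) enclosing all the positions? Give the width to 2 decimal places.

Sort the longitudes: +69.05°, +71.47°, +73.68°, +81.45°, +94.20°, +97.59°, +127.67°, +134.78°.
Eastward gaps between consecutive values (wrapping around): 2.42°, 2.21°, 7.77°, 12.75°, 3.39°, 30.08°, 7.11°, 294.27°.
Largest gap = 294.27° ⇒ minimal covering band is its complement: 360° − 294.27° = 65.73°.
Band runs from +69.05° eastward to +134.78°.

65.73°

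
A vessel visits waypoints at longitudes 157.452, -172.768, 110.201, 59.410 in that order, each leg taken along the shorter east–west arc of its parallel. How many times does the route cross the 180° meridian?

2

Leg 1: +157.452° → -172.768°, shortest Δλ = 29.78° (east) — crosses 180°.
Leg 2: -172.768° → +110.201°, shortest Δλ = -77.031° (west) — crosses 180°.
Leg 3: +110.201° → +59.410°, shortest Δλ = -50.791° (west) — does not cross 180°.
Total crossings: 2.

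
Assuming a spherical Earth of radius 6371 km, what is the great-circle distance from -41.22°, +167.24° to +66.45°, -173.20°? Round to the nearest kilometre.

Δλ = -173.20 − 167.24 = -340.44°; wrapped into (−180°, 180°]: 19.56°.
Δφ = 66.45 − -41.22 = 107.67°.
a = sin²(Δφ/2) + cos φ₁ · cos φ₂ · sin²(Δλ/2) = 0.660439.
c = 2·atan2(√a, √(1−a)) = 1.89745 rad → d = 6371·c ≈ 12088.67 km.

12089 km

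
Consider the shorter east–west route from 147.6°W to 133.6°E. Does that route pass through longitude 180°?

Yes

Naïve |133.6 − -147.6| = 281.2° > 180°, so the shorter arc goes the other way round — across 180°.
Signed shortest Δλ = ((133.6 − -147.6 + 180) mod 360) − 180 = -78.8°.
Going west by 78.8° from -147.6° passes through 180° before reaching +133.6°.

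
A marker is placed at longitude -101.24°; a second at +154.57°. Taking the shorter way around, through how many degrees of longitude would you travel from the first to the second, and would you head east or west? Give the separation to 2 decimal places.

Raw difference: 154.57 − -101.24 = 255.81°.
Normalise into (−180°, 180°]: 255.81° − 360° = -104.19°.
Negative ⇒ the second point lies to the west; separation 104.19°.

104.19° west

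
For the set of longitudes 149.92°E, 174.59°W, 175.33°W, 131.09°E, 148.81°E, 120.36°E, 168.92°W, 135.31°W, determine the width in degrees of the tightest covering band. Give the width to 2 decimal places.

104.33°

Sort the longitudes: -175.33°, -174.59°, -168.92°, -135.31°, +120.36°, +131.09°, +148.81°, +149.92°.
Eastward gaps between consecutive values (wrapping around): 0.74°, 5.67°, 33.61°, 255.67°, 10.73°, 17.72°, 1.11°, 34.75°.
Largest gap = 255.67° ⇒ minimal covering band is its complement: 360° − 255.67° = 104.33°.
Band runs from +120.36° eastward to -135.31°, crossing the antimeridian.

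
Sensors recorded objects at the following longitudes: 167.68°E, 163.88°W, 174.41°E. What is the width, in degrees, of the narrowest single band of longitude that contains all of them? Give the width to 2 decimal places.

Sort the longitudes: -163.88°, +167.68°, +174.41°.
Eastward gaps between consecutive values (wrapping around): 331.56°, 6.73°, 21.71°.
Largest gap = 331.56° ⇒ minimal covering band is its complement: 360° − 331.56° = 28.44°.
Band runs from +167.68° eastward to -163.88°, crossing the antimeridian.

28.44°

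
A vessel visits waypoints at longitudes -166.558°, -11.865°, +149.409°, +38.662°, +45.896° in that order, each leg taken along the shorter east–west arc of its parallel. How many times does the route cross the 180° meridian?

0

Leg 1: -166.558° → -11.865°, shortest Δλ = 154.693° (east) — does not cross 180°.
Leg 2: -11.865° → +149.409°, shortest Δλ = 161.274° (east) — does not cross 180°.
Leg 3: +149.409° → +38.662°, shortest Δλ = -110.747° (west) — does not cross 180°.
Leg 4: +38.662° → +45.896°, shortest Δλ = 7.234° (east) — does not cross 180°.
Total crossings: 0.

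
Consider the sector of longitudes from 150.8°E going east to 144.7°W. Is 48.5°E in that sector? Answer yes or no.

Band width going east from +150.8° to -144.7°: ((-144.7 − 150.8) mod 360) = 64.5°.
Offset of +48.5° east of the west edge: ((48.5 − 150.8) mod 360) = 257.7°.
257.7° > 64.5° ⇒ outside.

No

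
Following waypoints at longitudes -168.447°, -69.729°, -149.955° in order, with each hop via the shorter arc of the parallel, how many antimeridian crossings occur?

0

Leg 1: -168.447° → -69.729°, shortest Δλ = 98.718° (east) — does not cross 180°.
Leg 2: -69.729° → -149.955°, shortest Δλ = -80.226° (west) — does not cross 180°.
Total crossings: 0.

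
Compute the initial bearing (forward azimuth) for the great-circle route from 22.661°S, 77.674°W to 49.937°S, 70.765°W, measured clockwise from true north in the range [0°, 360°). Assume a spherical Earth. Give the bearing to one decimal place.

170.4°

Δλ = -70.765 − -77.674 = 6.909°.
θ = atan2( sin Δλ · cos φ₂ , cos φ₁ · sin φ₂ − sin φ₁ · cos φ₂ · cos Δλ )
  = atan2(0.07742, -0.46008) = 170.448° → normalised to [0°, 360°): 170.448°.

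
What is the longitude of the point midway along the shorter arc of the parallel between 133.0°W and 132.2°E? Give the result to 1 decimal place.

179.6°E

Signed shortest Δλ from -133.0° to +132.2° is -94.8°.
Midpoint longitude = -133.0° + (-94.8°)/2 = -133.0° − 47.4° = -180.4°.
Normalise into (−180°, 180°]: +179.6°.
(The naïve average (-133.0 + +132.2)/2 = -0.4° is on the wrong side of the globe.)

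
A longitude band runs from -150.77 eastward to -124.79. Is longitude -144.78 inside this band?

Band width going east from -150.77° to -124.79°: ((-124.79 − -150.77) mod 360) = 25.98°.
Offset of -144.78° east of the west edge: ((-144.78 − -150.77) mod 360) = 5.99°.
5.99° ≤ 25.98° ⇒ inside.

Yes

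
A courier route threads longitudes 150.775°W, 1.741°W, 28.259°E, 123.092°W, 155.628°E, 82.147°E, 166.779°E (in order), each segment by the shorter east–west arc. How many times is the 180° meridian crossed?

1

Leg 1: -150.775° → -1.741°, shortest Δλ = 149.034° (east) — does not cross 180°.
Leg 2: -1.741° → +28.259°, shortest Δλ = 30.0° (east) — does not cross 180°.
Leg 3: +28.259° → -123.092°, shortest Δλ = -151.351° (west) — does not cross 180°.
Leg 4: -123.092° → +155.628°, shortest Δλ = -81.28° (west) — crosses 180°.
Leg 5: +155.628° → +82.147°, shortest Δλ = -73.481° (west) — does not cross 180°.
Leg 6: +82.147° → +166.779°, shortest Δλ = 84.632° (east) — does not cross 180°.
Total crossings: 1.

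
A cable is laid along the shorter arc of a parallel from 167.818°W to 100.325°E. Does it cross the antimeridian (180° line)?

Yes

Naïve |100.325 − -167.818| = 268.143° > 180°, so the shorter arc goes the other way round — across 180°.
Signed shortest Δλ = ((100.325 − -167.818 + 180) mod 360) − 180 = -91.857°.
Going west by 91.857° from -167.818° passes through 180° before reaching +100.325°.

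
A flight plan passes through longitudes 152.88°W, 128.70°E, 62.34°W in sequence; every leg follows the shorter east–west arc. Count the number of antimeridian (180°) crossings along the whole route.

Leg 1: -152.88° → +128.70°, shortest Δλ = -78.42° (west) — crosses 180°.
Leg 2: +128.70° → -62.34°, shortest Δλ = 168.96° (east) — crosses 180°.
Total crossings: 2.

2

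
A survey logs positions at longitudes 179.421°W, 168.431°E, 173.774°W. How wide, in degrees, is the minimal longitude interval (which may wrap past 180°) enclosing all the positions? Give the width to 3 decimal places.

17.795°

Sort the longitudes: -179.421°, -173.774°, +168.431°.
Eastward gaps between consecutive values (wrapping around): 5.647°, 342.205°, 12.148°.
Largest gap = 342.205° ⇒ minimal covering band is its complement: 360° − 342.205° = 17.795°.
Band runs from +168.431° eastward to -173.774°, crossing the antimeridian.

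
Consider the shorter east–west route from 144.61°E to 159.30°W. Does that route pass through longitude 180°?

Naïve |-159.30 − 144.61| = 303.91° > 180°, so the shorter arc goes the other way round — across 180°.
Signed shortest Δλ = ((-159.30 − 144.61 + 180) mod 360) − 180 = 56.09°.
Going east by 56.09° from +144.61° passes through 180° before reaching -159.30°.

Yes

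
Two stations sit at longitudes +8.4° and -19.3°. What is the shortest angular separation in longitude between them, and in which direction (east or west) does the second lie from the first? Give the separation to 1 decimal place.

27.7° west

Raw difference: -19.3 − 8.4 = -27.7°.
Normalise into (−180°, 180°]: -27.7° stays -27.7°.
Negative ⇒ the second point lies to the west; separation 27.7°.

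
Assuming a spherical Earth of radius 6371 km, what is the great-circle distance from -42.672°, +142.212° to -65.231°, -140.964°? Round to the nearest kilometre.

5194 km

Δλ = -140.964 − 142.212 = -283.176°; wrapped into (−180°, 180°]: 76.824°.
Δφ = -65.231 − -42.672 = -22.559°.
a = sin²(Δφ/2) + cos φ₁ · cos φ₂ · sin²(Δλ/2) = 0.157169.
c = 2·atan2(√a, √(1−a)) = 0.81528 rad → d = 6371·c ≈ 5194.18 km.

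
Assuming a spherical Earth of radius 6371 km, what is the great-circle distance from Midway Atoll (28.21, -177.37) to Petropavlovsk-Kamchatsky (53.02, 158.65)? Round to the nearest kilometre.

3387 km

Δλ = 158.65 − -177.37 = 336.02°; wrapped into (−180°, 180°]: -23.98°.
Δφ = 53.02 − 28.21 = 24.81°.
a = sin²(Δφ/2) + cos φ₁ · cos φ₂ · sin²(Δλ/2) = 0.069024.
c = 2·atan2(√a, √(1−a)) = 0.53169 rad → d = 6371·c ≈ 3387.40 km.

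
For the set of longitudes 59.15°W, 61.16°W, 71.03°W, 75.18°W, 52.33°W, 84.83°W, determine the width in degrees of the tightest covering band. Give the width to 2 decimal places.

Sort the longitudes: -84.83°, -75.18°, -71.03°, -61.16°, -59.15°, -52.33°.
Eastward gaps between consecutive values (wrapping around): 9.65°, 4.15°, 9.87°, 2.01°, 6.82°, 327.50°.
Largest gap = 327.50° ⇒ minimal covering band is its complement: 360° − 327.50° = 32.50°.
Band runs from -84.83° eastward to -52.33°.

32.50°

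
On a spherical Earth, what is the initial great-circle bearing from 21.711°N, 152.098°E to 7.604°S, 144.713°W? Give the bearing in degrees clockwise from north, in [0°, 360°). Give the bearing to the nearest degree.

108°

Δλ = -144.713 − 152.098 = -296.811°; wrapped into (−180°, 180°]: 63.189°.
θ = atan2( sin Δλ · cos φ₂ , cos φ₁ · sin φ₂ − sin φ₁ · cos φ₂ · cos Δλ )
  = atan2(0.88465, -0.28833) = 108.052° → normalised to [0°, 360°): 108.052°.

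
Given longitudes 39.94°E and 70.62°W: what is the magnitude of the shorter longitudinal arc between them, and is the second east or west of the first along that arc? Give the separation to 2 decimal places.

Raw difference: -70.62 − 39.94 = -110.56°.
Normalise into (−180°, 180°]: -110.56° stays -110.56°.
Negative ⇒ the second point lies to the west; separation 110.56°.

110.56° west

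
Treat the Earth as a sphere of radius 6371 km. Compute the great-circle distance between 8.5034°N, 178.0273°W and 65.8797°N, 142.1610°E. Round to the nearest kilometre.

7066 km

Δλ = 142.1610 − -178.0273 = 320.1883°; wrapped into (−180°, 180°]: -39.8117°.
Δφ = 65.8797 − 8.5034 = 57.3763°.
a = sin²(Δφ/2) + cos φ₁ · cos φ₂ · sin²(Δλ/2) = 0.277292.
c = 2·atan2(√a, √(1−a)) = 1.10916 rad → d = 6371·c ≈ 7066.45 km.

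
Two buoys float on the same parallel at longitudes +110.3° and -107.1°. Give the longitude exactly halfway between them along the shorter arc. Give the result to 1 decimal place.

-178.4°

Signed shortest Δλ from +110.3° to -107.1° is +142.6°.
Midpoint longitude = +110.3° + (+142.6°)/2 = +110.3° + 71.3° = +181.6°.
Normalise into (−180°, 180°]: -178.4°.
(The naïve average (+110.3 + -107.1)/2 = 1.6° is on the wrong side of the globe.)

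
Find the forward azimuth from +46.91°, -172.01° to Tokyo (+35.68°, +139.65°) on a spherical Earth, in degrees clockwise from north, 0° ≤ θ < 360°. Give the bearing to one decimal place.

Δλ = 139.65 − -172.01 = 311.66°; wrapped into (−180°, 180°]: -48.34°.
θ = atan2( sin Δλ · cos φ₂ , cos φ₁ · sin φ₂ − sin φ₁ · cos φ₂ · cos Δλ )
  = atan2(-0.60686, 0.00415) = -89.609° → normalised to [0°, 360°): 270.391°.

270.4°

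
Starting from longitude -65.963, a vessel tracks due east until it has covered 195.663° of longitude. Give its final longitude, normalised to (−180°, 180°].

Start at -65.963°; shift +195.663° → +129.700°.
+129.700° already lies in (−180°, 180°].

+129.700°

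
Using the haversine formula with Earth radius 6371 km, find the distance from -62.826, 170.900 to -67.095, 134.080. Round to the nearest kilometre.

1767 km

Δλ = 134.080 − 170.900 = -36.820°.
Δφ = -67.095 − -62.826 = -4.269°.
a = sin²(Δφ/2) + cos φ₁ · cos φ₂ · sin²(Δλ/2) = 0.019116.
c = 2·atan2(√a, √(1−a)) = 0.27741 rad → d = 6371·c ≈ 1767.36 km.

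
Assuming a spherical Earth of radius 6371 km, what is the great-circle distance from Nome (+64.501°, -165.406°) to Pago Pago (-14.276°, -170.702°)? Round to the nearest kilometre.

8771 km

Δλ = -170.702 − -165.406 = -5.296°.
Δφ = -14.276 − 64.501 = -78.777°.
a = sin²(Δφ/2) + cos φ₁ · cos φ₂ · sin²(Δλ/2) = 0.403576.
c = 2·atan2(√a, √(1−a)) = 1.37673 rad → d = 6371·c ≈ 8771.17 km.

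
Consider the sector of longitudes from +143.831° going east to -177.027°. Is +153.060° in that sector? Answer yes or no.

Band width going east from +143.831° to -177.027°: ((-177.027 − 143.831) mod 360) = 39.142°.
Offset of +153.060° east of the west edge: ((153.060 − 143.831) mod 360) = 9.229°.
9.229° ≤ 39.142° ⇒ inside.

Yes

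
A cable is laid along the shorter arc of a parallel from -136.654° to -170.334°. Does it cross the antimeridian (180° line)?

No

Signed shortest Δλ = ((-170.334 − -136.654 + 180) mod 360) − 180 = -33.68°.
Going west by 33.68° from -136.654° reaches -170.334° without touching 180°.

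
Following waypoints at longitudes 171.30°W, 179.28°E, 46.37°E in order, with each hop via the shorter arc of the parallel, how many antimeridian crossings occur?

Leg 1: -171.30° → +179.28°, shortest Δλ = -9.42° (west) — crosses 180°.
Leg 2: +179.28° → +46.37°, shortest Δλ = -132.91° (west) — does not cross 180°.
Total crossings: 1.

1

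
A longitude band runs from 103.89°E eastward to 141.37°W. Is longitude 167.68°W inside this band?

Yes

Band width going east from +103.89° to -141.37°: ((-141.37 − 103.89) mod 360) = 114.74°.
Offset of -167.68° east of the west edge: ((-167.68 − 103.89) mod 360) = 88.43°.
88.43° ≤ 114.74° ⇒ inside.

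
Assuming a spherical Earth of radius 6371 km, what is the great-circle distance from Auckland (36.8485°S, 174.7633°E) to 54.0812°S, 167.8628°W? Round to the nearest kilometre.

2333 km

Δλ = -167.8628 − 174.7633 = -342.6261°; wrapped into (−180°, 180°]: 17.3739°.
Δφ = -54.0812 − -36.8485 = -17.2327°.
a = sin²(Δφ/2) + cos φ₁ · cos φ₂ · sin²(Δλ/2) = 0.033154.
c = 2·atan2(√a, √(1−a)) = 0.36621 rad → d = 6371·c ≈ 2333.11 km.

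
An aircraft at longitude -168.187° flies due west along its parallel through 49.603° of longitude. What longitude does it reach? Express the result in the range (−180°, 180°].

Start at -168.187°; shift −49.603° → -217.790°.
-217.790° lies outside (−180°, 180°]; add 360° → +142.210°.

+142.210°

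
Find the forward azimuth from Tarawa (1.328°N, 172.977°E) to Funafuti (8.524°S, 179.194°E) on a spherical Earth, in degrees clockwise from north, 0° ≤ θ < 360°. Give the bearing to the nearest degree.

Δλ = 179.194 − 172.977 = 6.217°.
θ = atan2( sin Δλ · cos φ₂ , cos φ₁ · sin φ₂ − sin φ₁ · cos φ₂ · cos Δλ )
  = atan2(0.10710, -0.17097) = 147.936° → normalised to [0°, 360°): 147.936°.

148°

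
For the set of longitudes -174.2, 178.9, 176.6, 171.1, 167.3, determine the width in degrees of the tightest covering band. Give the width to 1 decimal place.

18.5°

Sort the longitudes: -174.2°, +167.3°, +171.1°, +176.6°, +178.9°.
Eastward gaps between consecutive values (wrapping around): 341.5°, 3.8°, 5.5°, 2.3°, 6.9°.
Largest gap = 341.5° ⇒ minimal covering band is its complement: 360° − 341.5° = 18.5°.
Band runs from +167.3° eastward to -174.2°, crossing the antimeridian.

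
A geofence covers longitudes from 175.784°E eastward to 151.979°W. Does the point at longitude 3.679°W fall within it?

Band width going east from +175.784° to -151.979°: ((-151.979 − 175.784) mod 360) = 32.237°.
Offset of -3.679° east of the west edge: ((-3.679 − 175.784) mod 360) = 180.537°.
180.537° > 32.237° ⇒ outside.

No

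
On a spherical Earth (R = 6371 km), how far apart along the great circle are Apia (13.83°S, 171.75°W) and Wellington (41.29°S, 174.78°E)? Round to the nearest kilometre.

3320 km

Δλ = 174.78 − -171.75 = 346.53°; wrapped into (−180°, 180°]: -13.47°.
Δφ = -41.29 − -13.83 = -27.46°.
a = sin²(Δφ/2) + cos φ₁ · cos φ₂ · sin²(Δλ/2) = 0.066368.
c = 2·atan2(√a, √(1−a)) = 0.52112 rad → d = 6371·c ≈ 3320.04 km.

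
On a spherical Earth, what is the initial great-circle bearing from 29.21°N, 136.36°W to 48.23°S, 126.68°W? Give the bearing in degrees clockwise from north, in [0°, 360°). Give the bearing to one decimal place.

Δλ = -126.68 − -136.36 = 9.68°.
θ = atan2( sin Δλ · cos φ₂ , cos φ₁ · sin φ₂ − sin φ₁ · cos φ₂ · cos Δλ )
  = atan2(0.11201, -0.97144) = 173.423° → normalised to [0°, 360°): 173.423°.

173.4°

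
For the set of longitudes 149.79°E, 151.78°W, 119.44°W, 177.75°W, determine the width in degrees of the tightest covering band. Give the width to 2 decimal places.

90.77°

Sort the longitudes: -177.75°, -151.78°, -119.44°, +149.79°.
Eastward gaps between consecutive values (wrapping around): 25.97°, 32.34°, 269.23°, 32.46°.
Largest gap = 269.23° ⇒ minimal covering band is its complement: 360° − 269.23° = 90.77°.
Band runs from +149.79° eastward to -119.44°, crossing the antimeridian.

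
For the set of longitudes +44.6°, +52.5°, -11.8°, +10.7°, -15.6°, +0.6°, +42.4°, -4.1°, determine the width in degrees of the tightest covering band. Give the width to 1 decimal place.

68.1°

Sort the longitudes: -15.6°, -11.8°, -4.1°, +0.6°, +10.7°, +42.4°, +44.6°, +52.5°.
Eastward gaps between consecutive values (wrapping around): 3.8°, 7.7°, 4.7°, 10.1°, 31.7°, 2.2°, 7.9°, 291.9°.
Largest gap = 291.9° ⇒ minimal covering band is its complement: 360° − 291.9° = 68.1°.
Band runs from -15.6° eastward to +52.5°.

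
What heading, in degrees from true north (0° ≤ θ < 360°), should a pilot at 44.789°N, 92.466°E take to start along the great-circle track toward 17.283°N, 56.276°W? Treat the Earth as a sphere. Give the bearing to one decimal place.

327.8°

Δλ = -56.276 − 92.466 = -148.742°.
θ = atan2( sin Δλ · cos φ₂ , cos φ₁ · sin φ₂ − sin φ₁ · cos φ₂ · cos Δλ )
  = atan2(-0.49546, 0.78589) = -32.229° → normalised to [0°, 360°): 327.771°.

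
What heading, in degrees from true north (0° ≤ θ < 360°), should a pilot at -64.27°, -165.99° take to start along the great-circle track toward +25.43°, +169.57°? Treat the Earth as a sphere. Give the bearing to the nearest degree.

338°

Δλ = 169.57 − -165.99 = 335.56°; wrapped into (−180°, 180°]: -24.44°.
θ = atan2( sin Δλ · cos φ₂ , cos φ₁ · sin φ₂ − sin φ₁ · cos φ₂ · cos Δλ )
  = atan2(-0.37365, 0.92709) = -21.951° → normalised to [0°, 360°): 338.049°.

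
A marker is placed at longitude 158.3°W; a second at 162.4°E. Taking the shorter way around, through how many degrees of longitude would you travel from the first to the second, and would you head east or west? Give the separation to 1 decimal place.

Raw difference: 162.4 − -158.3 = 320.7°.
Normalise into (−180°, 180°]: 320.7° − 360° = -39.3°.
Negative ⇒ the second point lies to the west; separation 39.3°.

39.3° west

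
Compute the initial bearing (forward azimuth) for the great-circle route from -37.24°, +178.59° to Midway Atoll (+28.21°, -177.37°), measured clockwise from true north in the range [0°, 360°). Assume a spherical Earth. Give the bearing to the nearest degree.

Δλ = -177.37 − 178.59 = -355.96°; wrapped into (−180°, 180°]: 4.04°.
θ = atan2( sin Δλ · cos φ₂ , cos φ₁ · sin φ₂ − sin φ₁ · cos φ₂ · cos Δλ )
  = atan2(0.06208, 0.90827) = 3.910° → normalised to [0°, 360°): 3.910°.

4°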